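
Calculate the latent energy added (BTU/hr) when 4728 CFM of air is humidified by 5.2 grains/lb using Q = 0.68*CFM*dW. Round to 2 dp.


Q = 0.68 * 4728 * 5.2 = 16718.21 BTU/hr

16718.21 BTU/hr


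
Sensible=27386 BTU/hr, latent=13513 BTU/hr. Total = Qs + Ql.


Qt = 27386 + 13513 = 40899 BTU/hr

40899 BTU/hr


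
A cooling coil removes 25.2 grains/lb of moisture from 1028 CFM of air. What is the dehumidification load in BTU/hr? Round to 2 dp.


Q = 0.68 * 1028 * 25.2 = 17615.81 BTU/hr

17615.81 BTU/hr


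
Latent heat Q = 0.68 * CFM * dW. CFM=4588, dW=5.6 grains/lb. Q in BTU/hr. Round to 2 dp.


Q = 0.68 * 4588 * 5.6 = 17471.10 BTU/hr

17471.10 BTU/hr


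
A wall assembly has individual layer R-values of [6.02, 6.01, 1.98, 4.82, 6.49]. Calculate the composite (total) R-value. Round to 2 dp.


R_total = 6.02 + 6.01 + 1.98 + 4.82 + 6.49 = 25.32

25.32


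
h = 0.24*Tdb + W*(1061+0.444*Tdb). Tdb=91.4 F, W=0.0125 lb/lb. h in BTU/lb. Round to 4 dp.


h = 0.24*91.4 + 0.0125*(1061+0.444*91.4) = 35.7058 BTU/lb

35.7058 BTU/lb


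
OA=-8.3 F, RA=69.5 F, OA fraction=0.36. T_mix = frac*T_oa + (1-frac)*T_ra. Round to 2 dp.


T_mix = 0.36*(-8.3) + 0.64*69.5 = 41.49 F

41.49 F


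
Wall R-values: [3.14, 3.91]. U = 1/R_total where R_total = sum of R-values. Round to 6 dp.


R_total = 3.14 + 3.91 = 7.05
U = 1/7.05 = 0.141844

0.141844


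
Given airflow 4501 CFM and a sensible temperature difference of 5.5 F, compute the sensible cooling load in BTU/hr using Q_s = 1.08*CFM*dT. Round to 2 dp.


Q = 1.08 * 4501 * 5.5 = 26735.94 BTU/hr

26735.94 BTU/hr


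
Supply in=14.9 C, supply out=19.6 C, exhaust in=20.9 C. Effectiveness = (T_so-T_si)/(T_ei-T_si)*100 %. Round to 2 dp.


eff = (19.6-14.9)/(20.9-14.9)*100 = 78.33 %

78.33 %


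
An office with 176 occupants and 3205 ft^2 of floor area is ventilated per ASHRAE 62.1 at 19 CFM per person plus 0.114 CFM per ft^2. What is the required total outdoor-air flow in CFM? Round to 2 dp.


Total = 176*19 + 3205*0.114 = 3709.37 CFM

3709.37 CFM


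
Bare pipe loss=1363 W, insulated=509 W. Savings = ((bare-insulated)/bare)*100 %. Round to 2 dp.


Savings = ((1363-509)/1363)*100 = 62.66 %

62.66 %


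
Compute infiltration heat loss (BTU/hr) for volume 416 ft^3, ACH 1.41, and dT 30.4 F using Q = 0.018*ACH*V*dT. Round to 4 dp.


Q = 0.018 * 1.41 * 416 * 30.4 = 320.9656 BTU/hr

320.9656 BTU/hr


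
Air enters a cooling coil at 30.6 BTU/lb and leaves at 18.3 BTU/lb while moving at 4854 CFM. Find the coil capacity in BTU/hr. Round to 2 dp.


Q = 4.5 * 4854 * (30.6 - 18.3) = 268668.90 BTU/hr

268668.90 BTU/hr


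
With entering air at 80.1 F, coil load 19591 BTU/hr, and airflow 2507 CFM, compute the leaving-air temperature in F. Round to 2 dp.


dT = 19591/(1.08*2507) = 7.2357
T_leave = 80.1 - 7.2357 = 72.86 F

72.86 F


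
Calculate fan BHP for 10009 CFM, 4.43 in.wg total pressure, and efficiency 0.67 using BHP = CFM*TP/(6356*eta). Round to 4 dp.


BHP = 10009 * 4.43 / (6356 * 0.67) = 10.4120 hp

10.4120 hp


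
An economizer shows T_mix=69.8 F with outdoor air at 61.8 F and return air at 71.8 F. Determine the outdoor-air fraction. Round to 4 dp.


frac = (69.8 - 71.8) / (61.8 - 71.8) = 0.2000

0.2000


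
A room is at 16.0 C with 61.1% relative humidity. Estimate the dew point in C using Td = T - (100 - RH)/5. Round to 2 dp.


Td = 16.0 - (100-61.1)/5 = 8.22 C

8.22 C


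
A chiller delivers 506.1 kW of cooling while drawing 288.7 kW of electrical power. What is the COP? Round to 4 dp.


COP = 506.1 / 288.7 = 1.7530

1.7530


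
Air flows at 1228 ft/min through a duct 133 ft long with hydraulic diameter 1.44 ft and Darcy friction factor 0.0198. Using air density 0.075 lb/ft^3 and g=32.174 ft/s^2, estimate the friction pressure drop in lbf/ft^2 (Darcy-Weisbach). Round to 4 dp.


v_fps = 1228/60 = 20.4667 ft/s
dp = 0.0198*(133/1.44)*0.075*20.4667^2/(2*32.174) = 0.8928 lbf/ft^2

0.8928 lbf/ft^2


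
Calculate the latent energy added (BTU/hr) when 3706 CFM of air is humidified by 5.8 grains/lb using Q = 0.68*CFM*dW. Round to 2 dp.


Q = 0.68 * 3706 * 5.8 = 14616.46 BTU/hr

14616.46 BTU/hr


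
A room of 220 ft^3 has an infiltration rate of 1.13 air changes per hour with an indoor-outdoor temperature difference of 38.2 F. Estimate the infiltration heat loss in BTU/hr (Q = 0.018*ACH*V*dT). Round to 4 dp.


Q = 0.018 * 1.13 * 220 * 38.2 = 170.9374 BTU/hr

170.9374 BTU/hr


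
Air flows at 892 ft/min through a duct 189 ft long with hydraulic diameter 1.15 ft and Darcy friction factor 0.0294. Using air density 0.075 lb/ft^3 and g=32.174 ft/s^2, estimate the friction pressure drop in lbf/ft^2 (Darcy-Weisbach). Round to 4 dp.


v_fps = 892/60 = 14.8667 ft/s
dp = 0.0294*(189/1.15)*0.075*14.8667^2/(2*32.174) = 1.2447 lbf/ft^2

1.2447 lbf/ft^2


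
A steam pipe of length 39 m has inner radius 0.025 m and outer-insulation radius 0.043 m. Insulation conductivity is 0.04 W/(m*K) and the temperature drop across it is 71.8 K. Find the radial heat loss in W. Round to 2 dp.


Q = 2*pi*0.04*39*71.8/ln(0.043/0.025) = 1297.69 W

1297.69 W


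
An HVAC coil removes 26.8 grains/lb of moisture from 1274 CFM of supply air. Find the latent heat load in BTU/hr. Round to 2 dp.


Q = 0.68 * 1274 * 26.8 = 23217.38 BTU/hr

23217.38 BTU/hr


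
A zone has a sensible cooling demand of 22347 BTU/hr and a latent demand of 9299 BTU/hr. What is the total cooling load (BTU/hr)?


Qt = 22347 + 9299 = 31646 BTU/hr

31646 BTU/hr


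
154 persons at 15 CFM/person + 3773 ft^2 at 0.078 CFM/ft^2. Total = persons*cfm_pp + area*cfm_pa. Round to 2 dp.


Total = 154*15 + 3773*0.078 = 2604.29 CFM

2604.29 CFM


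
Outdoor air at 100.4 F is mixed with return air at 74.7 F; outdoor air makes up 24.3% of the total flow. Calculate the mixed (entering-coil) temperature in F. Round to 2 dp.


T_mix = 74.7 + (24.3/100)*(100.4-74.7) = 80.95 F

80.95 F


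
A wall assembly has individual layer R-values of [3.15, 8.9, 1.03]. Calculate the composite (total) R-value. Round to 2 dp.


R_total = 3.15 + 8.9 + 1.03 = 13.08

13.08


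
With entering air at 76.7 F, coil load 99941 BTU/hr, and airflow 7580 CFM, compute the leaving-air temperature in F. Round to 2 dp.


dT = 99941/(1.08*7580) = 12.2082
T_leave = 76.7 - 12.2082 = 64.49 F

64.49 F


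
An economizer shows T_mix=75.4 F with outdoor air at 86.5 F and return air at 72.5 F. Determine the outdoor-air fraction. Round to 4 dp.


frac = (75.4 - 72.5) / (86.5 - 72.5) = 0.2071

0.2071


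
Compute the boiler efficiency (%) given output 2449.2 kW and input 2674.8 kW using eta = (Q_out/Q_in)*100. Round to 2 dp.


eta = (2449.2/2674.8)*100 = 91.57 %

91.57 %


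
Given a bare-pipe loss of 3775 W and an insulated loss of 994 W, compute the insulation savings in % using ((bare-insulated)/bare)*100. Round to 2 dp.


Savings = ((3775-994)/3775)*100 = 73.67 %

73.67 %


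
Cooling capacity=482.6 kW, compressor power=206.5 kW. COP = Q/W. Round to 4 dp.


COP = 482.6 / 206.5 = 2.3370

2.3370


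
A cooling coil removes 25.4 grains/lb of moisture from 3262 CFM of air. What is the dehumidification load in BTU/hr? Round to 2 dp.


Q = 0.68 * 3262 * 25.4 = 56341.26 BTU/hr

56341.26 BTU/hr


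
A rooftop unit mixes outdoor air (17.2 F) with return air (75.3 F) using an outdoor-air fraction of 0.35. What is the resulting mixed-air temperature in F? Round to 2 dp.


T_mix = 0.35*17.2 + 0.65*75.3 = 54.97 F

54.97 F


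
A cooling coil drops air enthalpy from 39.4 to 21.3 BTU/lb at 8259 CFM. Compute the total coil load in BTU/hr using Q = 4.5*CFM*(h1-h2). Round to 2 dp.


Q = 4.5 * 8259 * (39.4 - 21.3) = 672695.55 BTU/hr

672695.55 BTU/hr


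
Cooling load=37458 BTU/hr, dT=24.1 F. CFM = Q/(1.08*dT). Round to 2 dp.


CFM = 37458 / (1.08 * 24.1) = 1439.14

1439.14 CFM


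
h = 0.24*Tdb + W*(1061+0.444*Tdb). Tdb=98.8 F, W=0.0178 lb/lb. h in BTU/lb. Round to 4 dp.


h = 0.24*98.8 + 0.0178*(1061+0.444*98.8) = 43.3786 BTU/lb

43.3786 BTU/lb


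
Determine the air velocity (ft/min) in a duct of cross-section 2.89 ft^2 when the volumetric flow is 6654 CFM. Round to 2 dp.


V = 6654 / 2.89 = 2302.42 ft/min

2302.42 ft/min


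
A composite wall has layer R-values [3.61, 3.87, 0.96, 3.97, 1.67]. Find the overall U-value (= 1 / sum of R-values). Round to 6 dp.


R_total = 3.61 + 3.87 + 0.96 + 3.97 + 1.67 = 14.08
U = 1/14.08 = 0.071023

0.071023


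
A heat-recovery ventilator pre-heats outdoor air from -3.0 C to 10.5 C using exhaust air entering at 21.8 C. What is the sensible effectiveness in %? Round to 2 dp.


eff = (10.5-(-3.0))/(21.8-(-3.0))*100 = 54.44 %

54.44 %


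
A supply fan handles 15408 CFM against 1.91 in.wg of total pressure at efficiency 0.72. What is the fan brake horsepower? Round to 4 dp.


BHP = 15408 * 1.91 / (6356 * 0.72) = 6.4308 hp

6.4308 hp


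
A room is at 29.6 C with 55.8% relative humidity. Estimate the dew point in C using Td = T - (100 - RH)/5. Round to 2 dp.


Td = 29.6 - (100-55.8)/5 = 20.76 C

20.76 C


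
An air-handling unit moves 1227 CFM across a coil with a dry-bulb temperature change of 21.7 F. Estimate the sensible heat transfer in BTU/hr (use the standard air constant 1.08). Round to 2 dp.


Q = 1.08 * 1227 * 21.7 = 28755.97 BTU/hr

28755.97 BTU/hr


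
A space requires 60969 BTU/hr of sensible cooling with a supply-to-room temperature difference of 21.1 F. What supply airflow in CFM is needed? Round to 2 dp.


CFM = 60969 / (1.08 * 21.1) = 2675.49

2675.49 CFM


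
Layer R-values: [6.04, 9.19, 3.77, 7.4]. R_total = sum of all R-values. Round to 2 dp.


R_total = 6.04 + 9.19 + 3.77 + 7.4 = 26.40

26.40


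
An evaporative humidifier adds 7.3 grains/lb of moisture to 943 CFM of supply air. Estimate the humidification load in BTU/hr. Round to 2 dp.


Q = 0.68 * 943 * 7.3 = 4681.05 BTU/hr

4681.05 BTU/hr


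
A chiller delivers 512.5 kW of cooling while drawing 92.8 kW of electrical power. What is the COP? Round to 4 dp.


COP = 512.5 / 92.8 = 5.5226

5.5226


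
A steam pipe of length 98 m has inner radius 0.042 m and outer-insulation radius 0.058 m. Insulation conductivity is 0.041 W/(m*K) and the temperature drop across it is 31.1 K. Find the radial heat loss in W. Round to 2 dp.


Q = 2*pi*0.041*98*31.1/ln(0.058/0.042) = 2432.50 W

2432.50 W


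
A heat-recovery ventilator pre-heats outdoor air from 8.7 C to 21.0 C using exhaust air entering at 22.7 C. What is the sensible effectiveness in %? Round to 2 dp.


eff = (21.0-8.7)/(22.7-8.7)*100 = 87.86 %

87.86 %


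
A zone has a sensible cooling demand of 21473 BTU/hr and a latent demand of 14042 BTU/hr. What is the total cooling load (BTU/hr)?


Qt = 21473 + 14042 = 35515 BTU/hr

35515 BTU/hr


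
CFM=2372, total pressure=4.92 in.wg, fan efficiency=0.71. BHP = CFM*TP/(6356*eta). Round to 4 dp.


BHP = 2372 * 4.92 / (6356 * 0.71) = 2.5861 hp

2.5861 hp


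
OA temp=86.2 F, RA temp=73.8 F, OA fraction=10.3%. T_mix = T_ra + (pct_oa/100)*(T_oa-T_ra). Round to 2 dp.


T_mix = 73.8 + (10.3/100)*(86.2-73.8) = 75.08 F

75.08 F


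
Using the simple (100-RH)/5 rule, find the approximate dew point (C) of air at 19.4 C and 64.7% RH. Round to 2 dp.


Td = 19.4 - (100-64.7)/5 = 12.34 C

12.34 C


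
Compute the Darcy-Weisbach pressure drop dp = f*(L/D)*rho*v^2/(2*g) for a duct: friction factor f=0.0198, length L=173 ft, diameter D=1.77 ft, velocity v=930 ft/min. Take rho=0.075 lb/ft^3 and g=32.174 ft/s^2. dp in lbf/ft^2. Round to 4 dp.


v_fps = 930/60 = 15.5 ft/s
dp = 0.0198*(173/1.77)*0.075*15.5^2/(2*32.174) = 0.5419 lbf/ft^2

0.5419 lbf/ft^2


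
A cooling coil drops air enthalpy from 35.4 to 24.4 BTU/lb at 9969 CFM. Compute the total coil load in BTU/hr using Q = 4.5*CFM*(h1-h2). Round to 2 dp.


Q = 4.5 * 9969 * (35.4 - 24.4) = 493465.50 BTU/hr

493465.50 BTU/hr


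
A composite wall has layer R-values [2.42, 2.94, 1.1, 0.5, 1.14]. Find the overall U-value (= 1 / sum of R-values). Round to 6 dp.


R_total = 2.42 + 2.94 + 1.1 + 0.5 + 1.14 = 8.10
U = 1/8.10 = 0.123457

0.123457


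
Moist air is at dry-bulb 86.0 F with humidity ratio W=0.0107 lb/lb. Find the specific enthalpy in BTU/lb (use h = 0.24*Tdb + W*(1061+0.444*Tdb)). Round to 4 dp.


h = 0.24*86.0 + 0.0107*(1061+0.444*86.0) = 32.4013 BTU/lb

32.4013 BTU/lb


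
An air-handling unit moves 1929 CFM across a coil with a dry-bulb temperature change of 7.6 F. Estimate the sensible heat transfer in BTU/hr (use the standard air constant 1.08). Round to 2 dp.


Q = 1.08 * 1929 * 7.6 = 15833.23 BTU/hr

15833.23 BTU/hr


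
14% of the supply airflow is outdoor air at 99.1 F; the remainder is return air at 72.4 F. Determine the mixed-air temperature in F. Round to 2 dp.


T_mix = 0.14*99.1 + 0.86*72.4 = 76.14 F

76.14 F


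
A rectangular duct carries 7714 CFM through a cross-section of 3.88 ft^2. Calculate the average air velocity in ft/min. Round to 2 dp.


V = 7714 / 3.88 = 1988.14 ft/min

1988.14 ft/min


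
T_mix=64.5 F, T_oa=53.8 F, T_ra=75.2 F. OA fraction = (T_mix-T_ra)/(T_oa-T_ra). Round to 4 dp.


frac = (64.5 - 75.2) / (53.8 - 75.2) = 0.5000

0.5000


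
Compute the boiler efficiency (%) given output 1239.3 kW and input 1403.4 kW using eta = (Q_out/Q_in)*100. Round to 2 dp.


eta = (1239.3/1403.4)*100 = 88.31 %

88.31 %


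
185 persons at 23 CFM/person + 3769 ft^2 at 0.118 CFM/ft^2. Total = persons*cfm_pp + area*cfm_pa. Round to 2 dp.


Total = 185*23 + 3769*0.118 = 4699.74 CFM

4699.74 CFM


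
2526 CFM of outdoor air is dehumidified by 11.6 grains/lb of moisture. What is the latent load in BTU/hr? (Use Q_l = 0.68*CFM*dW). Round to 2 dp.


Q = 0.68 * 2526 * 11.6 = 19925.09 BTU/hr

19925.09 BTU/hr


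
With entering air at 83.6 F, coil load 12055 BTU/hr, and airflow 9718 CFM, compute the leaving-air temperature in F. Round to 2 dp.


dT = 12055/(1.08*9718) = 1.1486
T_leave = 83.6 - 1.1486 = 82.45 F

82.45 F


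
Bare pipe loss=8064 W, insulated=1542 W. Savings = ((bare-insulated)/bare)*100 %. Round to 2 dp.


Savings = ((8064-1542)/8064)*100 = 80.88 %

80.88 %


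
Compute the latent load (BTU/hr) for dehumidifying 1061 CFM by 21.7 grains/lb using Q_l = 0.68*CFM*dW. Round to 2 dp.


Q = 0.68 * 1061 * 21.7 = 15656.12 BTU/hr

15656.12 BTU/hr


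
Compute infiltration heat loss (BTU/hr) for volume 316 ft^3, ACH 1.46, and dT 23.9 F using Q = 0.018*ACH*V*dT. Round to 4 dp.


Q = 0.018 * 1.46 * 316 * 23.9 = 198.4771 BTU/hr

198.4771 BTU/hr


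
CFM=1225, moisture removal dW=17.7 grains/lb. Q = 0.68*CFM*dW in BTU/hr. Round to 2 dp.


Q = 0.68 * 1225 * 17.7 = 14744.10 BTU/hr

14744.10 BTU/hr


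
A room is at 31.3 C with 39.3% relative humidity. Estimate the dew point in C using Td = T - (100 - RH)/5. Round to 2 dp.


Td = 31.3 - (100-39.3)/5 = 19.16 C

19.16 C


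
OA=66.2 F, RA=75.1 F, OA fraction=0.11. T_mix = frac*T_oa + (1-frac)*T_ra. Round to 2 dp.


T_mix = 0.11*66.2 + 0.89*75.1 = 74.12 F

74.12 F


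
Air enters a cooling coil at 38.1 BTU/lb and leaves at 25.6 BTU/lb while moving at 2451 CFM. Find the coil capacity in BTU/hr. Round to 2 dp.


Q = 4.5 * 2451 * (38.1 - 25.6) = 137868.75 BTU/hr

137868.75 BTU/hr


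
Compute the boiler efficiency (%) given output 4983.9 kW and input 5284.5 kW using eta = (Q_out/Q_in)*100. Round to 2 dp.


eta = (4983.9/5284.5)*100 = 94.31 %

94.31 %


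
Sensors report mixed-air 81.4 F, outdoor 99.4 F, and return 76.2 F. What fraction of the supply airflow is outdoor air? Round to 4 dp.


frac = (81.4 - 76.2) / (99.4 - 76.2) = 0.2241

0.2241


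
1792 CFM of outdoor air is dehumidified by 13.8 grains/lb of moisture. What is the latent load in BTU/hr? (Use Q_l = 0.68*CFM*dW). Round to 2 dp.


Q = 0.68 * 1792 * 13.8 = 16816.13 BTU/hr

16816.13 BTU/hr


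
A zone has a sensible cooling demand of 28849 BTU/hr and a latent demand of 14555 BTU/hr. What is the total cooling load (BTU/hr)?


Qt = 28849 + 14555 = 43404 BTU/hr

43404 BTU/hr


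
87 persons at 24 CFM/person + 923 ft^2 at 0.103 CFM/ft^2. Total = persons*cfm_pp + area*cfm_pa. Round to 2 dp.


Total = 87*24 + 923*0.103 = 2183.07 CFM

2183.07 CFM


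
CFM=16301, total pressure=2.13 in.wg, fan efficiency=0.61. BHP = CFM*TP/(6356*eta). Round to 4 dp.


BHP = 16301 * 2.13 / (6356 * 0.61) = 8.9553 hp

8.9553 hp


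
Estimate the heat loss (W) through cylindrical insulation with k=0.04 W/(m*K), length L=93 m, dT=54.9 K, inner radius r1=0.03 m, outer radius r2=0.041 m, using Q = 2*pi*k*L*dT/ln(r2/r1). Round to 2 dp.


Q = 2*pi*0.04*93*54.9/ln(0.041/0.03) = 4107.89 W

4107.89 W


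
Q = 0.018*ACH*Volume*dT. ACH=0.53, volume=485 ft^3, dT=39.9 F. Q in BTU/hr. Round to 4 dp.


Q = 0.018 * 0.53 * 485 * 39.9 = 184.6133 BTU/hr

184.6133 BTU/hr


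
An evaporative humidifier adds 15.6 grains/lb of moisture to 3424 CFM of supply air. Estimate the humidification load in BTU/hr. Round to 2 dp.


Q = 0.68 * 3424 * 15.6 = 36321.79 BTU/hr

36321.79 BTU/hr


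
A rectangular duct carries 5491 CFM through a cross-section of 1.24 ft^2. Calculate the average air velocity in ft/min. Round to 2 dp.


V = 5491 / 1.24 = 4428.23 ft/min

4428.23 ft/min


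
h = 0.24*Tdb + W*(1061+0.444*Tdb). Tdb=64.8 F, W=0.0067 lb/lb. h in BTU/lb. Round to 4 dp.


h = 0.24*64.8 + 0.0067*(1061+0.444*64.8) = 22.8535 BTU/lb

22.8535 BTU/lb


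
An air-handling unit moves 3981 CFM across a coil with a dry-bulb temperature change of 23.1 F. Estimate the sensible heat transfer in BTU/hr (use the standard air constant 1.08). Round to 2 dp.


Q = 1.08 * 3981 * 23.1 = 99317.99 BTU/hr

99317.99 BTU/hr


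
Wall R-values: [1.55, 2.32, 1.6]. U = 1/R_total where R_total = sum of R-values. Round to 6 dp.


R_total = 1.55 + 2.32 + 1.6 = 5.47
U = 1/5.47 = 0.182815

0.182815


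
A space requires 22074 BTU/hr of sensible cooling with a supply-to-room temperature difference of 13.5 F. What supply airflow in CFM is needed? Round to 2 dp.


CFM = 22074 / (1.08 * 13.5) = 1513.99

1513.99 CFM


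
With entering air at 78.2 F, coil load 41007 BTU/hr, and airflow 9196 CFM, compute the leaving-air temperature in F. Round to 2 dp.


dT = 41007/(1.08*9196) = 4.1289
T_leave = 78.2 - 4.1289 = 74.07 F

74.07 F


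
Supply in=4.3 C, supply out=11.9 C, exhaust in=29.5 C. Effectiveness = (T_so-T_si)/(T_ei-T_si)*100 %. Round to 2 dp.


eff = (11.9-4.3)/(29.5-4.3)*100 = 30.16 %

30.16 %


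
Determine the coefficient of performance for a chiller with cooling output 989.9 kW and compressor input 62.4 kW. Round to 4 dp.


COP = 989.9 / 62.4 = 15.8638

15.8638


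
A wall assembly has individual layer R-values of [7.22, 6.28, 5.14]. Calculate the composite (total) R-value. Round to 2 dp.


R_total = 7.22 + 6.28 + 5.14 = 18.64

18.64


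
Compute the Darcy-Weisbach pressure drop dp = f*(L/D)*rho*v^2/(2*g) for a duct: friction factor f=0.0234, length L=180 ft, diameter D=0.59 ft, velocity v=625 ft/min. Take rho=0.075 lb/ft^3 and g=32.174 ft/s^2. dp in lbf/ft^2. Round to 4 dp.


v_fps = 625/60 = 10.4167 ft/s
dp = 0.0234*(180/0.59)*0.075*10.4167^2/(2*32.174) = 0.9029 lbf/ft^2

0.9029 lbf/ft^2


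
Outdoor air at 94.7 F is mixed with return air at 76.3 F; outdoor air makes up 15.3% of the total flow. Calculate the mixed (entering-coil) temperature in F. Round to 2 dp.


T_mix = 76.3 + (15.3/100)*(94.7-76.3) = 79.12 F

79.12 F


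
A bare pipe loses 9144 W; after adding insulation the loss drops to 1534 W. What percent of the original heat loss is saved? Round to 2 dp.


Savings = ((9144-1534)/9144)*100 = 83.22 %

83.22 %


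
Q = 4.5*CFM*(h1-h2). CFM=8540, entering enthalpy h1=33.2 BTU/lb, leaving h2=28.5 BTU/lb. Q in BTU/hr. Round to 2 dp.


Q = 4.5 * 8540 * (33.2 - 28.5) = 180621.00 BTU/hr

180621.00 BTU/hr


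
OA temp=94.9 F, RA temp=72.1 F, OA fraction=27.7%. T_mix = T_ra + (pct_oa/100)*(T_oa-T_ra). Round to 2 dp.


T_mix = 72.1 + (27.7/100)*(94.9-72.1) = 78.42 F

78.42 F


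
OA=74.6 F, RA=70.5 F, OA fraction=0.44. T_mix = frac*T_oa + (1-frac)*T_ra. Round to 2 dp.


T_mix = 0.44*74.6 + 0.56*70.5 = 72.30 F

72.30 F


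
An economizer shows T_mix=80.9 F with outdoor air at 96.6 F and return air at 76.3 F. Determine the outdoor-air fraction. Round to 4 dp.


frac = (80.9 - 76.3) / (96.6 - 76.3) = 0.2266

0.2266


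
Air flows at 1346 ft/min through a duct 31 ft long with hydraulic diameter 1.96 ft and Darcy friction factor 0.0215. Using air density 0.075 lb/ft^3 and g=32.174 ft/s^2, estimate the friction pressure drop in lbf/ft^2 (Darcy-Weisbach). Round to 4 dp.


v_fps = 1346/60 = 22.4333 ft/s
dp = 0.0215*(31/1.96)*0.075*22.4333^2/(2*32.174) = 0.1995 lbf/ft^2

0.1995 lbf/ft^2


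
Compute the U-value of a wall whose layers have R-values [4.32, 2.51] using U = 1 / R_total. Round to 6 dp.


R_total = 4.32 + 2.51 = 6.83
U = 1/6.83 = 0.146413

0.146413


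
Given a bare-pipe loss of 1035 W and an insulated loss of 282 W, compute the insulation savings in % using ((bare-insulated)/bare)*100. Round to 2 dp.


Savings = ((1035-282)/1035)*100 = 72.75 %

72.75 %


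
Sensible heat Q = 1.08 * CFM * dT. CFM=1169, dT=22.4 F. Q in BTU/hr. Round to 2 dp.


Q = 1.08 * 1169 * 22.4 = 28280.45 BTU/hr

28280.45 BTU/hr


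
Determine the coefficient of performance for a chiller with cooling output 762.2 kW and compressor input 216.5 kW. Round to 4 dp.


COP = 762.2 / 216.5 = 3.5206

3.5206


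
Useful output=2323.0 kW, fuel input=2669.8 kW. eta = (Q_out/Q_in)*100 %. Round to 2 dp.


eta = (2323.0/2669.8)*100 = 87.01 %

87.01 %


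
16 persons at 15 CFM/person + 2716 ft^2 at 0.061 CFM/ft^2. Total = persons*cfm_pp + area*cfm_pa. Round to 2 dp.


Total = 16*15 + 2716*0.061 = 405.68 CFM

405.68 CFM


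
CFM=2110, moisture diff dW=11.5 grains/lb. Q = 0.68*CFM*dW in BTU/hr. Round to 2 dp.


Q = 0.68 * 2110 * 11.5 = 16500.20 BTU/hr

16500.20 BTU/hr


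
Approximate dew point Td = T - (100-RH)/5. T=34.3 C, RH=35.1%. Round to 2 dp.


Td = 34.3 - (100-35.1)/5 = 21.32 C

21.32 C


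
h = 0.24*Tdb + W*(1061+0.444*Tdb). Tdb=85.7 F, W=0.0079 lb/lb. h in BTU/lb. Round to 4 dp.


h = 0.24*85.7 + 0.0079*(1061+0.444*85.7) = 29.2505 BTU/lb

29.2505 BTU/lb


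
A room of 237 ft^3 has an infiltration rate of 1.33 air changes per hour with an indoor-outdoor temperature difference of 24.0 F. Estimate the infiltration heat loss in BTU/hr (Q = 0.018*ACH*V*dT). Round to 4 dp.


Q = 0.018 * 1.33 * 237 * 24.0 = 136.1707 BTU/hr

136.1707 BTU/hr


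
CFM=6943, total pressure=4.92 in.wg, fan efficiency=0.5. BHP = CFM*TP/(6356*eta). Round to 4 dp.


BHP = 6943 * 4.92 / (6356 * 0.5) = 10.7488 hp

10.7488 hp


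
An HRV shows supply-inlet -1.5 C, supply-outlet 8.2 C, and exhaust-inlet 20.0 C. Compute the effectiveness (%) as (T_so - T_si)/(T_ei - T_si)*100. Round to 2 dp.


eff = (8.2-(-1.5))/(20.0-(-1.5))*100 = 45.12 %

45.12 %


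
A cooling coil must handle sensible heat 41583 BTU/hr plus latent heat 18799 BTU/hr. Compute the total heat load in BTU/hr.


Qt = 41583 + 18799 = 60382 BTU/hr

60382 BTU/hr


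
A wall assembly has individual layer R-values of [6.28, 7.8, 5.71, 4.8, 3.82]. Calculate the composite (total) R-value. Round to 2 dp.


R_total = 6.28 + 7.8 + 5.71 + 4.8 + 3.82 = 28.41

28.41


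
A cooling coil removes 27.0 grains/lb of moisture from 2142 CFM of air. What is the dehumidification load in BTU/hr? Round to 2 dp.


Q = 0.68 * 2142 * 27.0 = 39327.12 BTU/hr

39327.12 BTU/hr


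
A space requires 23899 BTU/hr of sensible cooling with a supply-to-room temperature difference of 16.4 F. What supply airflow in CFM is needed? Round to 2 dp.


CFM = 23899 / (1.08 * 16.4) = 1349.31

1349.31 CFM


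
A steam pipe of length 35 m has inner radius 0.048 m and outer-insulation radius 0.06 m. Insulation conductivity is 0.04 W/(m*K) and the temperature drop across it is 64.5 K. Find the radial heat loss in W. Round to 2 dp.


Q = 2*pi*0.04*35*64.5/ln(0.06/0.048) = 2542.63 W

2542.63 W


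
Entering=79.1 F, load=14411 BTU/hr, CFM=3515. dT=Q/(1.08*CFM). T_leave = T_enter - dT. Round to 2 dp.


dT = 14411/(1.08*3515) = 3.7962
T_leave = 79.1 - 3.7962 = 75.30 F

75.30 F


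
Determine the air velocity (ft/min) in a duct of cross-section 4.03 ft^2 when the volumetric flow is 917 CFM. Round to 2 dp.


V = 917 / 4.03 = 227.54 ft/min

227.54 ft/min


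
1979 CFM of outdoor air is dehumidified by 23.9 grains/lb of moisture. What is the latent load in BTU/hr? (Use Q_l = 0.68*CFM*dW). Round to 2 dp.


Q = 0.68 * 1979 * 23.9 = 32162.71 BTU/hr

32162.71 BTU/hr


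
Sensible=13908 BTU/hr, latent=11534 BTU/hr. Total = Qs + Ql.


Qt = 13908 + 11534 = 25442 BTU/hr

25442 BTU/hr


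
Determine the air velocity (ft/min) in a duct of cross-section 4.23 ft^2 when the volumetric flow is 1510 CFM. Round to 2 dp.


V = 1510 / 4.23 = 356.97 ft/min

356.97 ft/min


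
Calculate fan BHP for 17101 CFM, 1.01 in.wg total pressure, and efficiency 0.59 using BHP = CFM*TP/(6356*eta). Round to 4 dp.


BHP = 17101 * 1.01 / (6356 * 0.59) = 4.6058 hp

4.6058 hp


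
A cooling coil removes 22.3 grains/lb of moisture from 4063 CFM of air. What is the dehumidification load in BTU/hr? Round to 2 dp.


Q = 0.68 * 4063 * 22.3 = 61611.33 BTU/hr

61611.33 BTU/hr


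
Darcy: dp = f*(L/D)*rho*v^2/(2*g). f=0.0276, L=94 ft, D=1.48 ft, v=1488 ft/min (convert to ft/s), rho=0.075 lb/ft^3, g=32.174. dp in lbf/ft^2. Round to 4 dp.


v_fps = 1488/60 = 24.8 ft/s
dp = 0.0276*(94/1.48)*0.075*24.8^2/(2*32.174) = 1.2566 lbf/ft^2

1.2566 lbf/ft^2


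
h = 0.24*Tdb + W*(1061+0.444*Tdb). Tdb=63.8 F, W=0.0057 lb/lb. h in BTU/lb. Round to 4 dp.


h = 0.24*63.8 + 0.0057*(1061+0.444*63.8) = 21.5212 BTU/lb

21.5212 BTU/lb


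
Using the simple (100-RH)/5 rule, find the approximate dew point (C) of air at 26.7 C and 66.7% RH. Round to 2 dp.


Td = 26.7 - (100-66.7)/5 = 20.04 C

20.04 C


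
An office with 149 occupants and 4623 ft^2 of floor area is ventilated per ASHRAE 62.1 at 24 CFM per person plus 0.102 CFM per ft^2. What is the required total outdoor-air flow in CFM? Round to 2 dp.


Total = 149*24 + 4623*0.102 = 4047.55 CFM

4047.55 CFM


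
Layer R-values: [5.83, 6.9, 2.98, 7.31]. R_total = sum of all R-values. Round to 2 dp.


R_total = 5.83 + 6.9 + 2.98 + 7.31 = 23.02

23.02


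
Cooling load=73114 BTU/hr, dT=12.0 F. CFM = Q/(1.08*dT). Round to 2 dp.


CFM = 73114 / (1.08 * 12.0) = 5641.51

5641.51 CFM


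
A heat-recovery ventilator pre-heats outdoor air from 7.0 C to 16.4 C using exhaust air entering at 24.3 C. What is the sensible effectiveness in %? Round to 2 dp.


eff = (16.4-7.0)/(24.3-7.0)*100 = 54.34 %

54.34 %


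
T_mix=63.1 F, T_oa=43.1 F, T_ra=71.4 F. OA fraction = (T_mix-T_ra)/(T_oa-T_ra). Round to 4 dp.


frac = (63.1 - 71.4) / (43.1 - 71.4) = 0.2933

0.2933


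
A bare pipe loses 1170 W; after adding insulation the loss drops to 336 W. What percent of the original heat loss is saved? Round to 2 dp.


Savings = ((1170-336)/1170)*100 = 71.28 %

71.28 %


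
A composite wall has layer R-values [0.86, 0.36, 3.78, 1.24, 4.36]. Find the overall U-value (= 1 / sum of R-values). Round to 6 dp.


R_total = 0.86 + 0.36 + 3.78 + 1.24 + 4.36 = 10.60
U = 1/10.60 = 0.094340

0.094340


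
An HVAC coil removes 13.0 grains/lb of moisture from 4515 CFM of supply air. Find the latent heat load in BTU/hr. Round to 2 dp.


Q = 0.68 * 4515 * 13.0 = 39912.60 BTU/hr

39912.60 BTU/hr


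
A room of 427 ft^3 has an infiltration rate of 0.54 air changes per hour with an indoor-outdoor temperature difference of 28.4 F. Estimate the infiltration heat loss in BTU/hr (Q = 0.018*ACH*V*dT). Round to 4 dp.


Q = 0.018 * 0.54 * 427 * 28.4 = 117.8725 BTU/hr

117.8725 BTU/hr


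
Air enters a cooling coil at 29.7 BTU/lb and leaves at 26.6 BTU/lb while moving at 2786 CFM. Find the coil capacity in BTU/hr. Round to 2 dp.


Q = 4.5 * 2786 * (29.7 - 26.6) = 38864.70 BTU/hr

38864.70 BTU/hr


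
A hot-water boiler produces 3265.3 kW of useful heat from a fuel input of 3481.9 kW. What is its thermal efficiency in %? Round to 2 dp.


eta = (3265.3/3481.9)*100 = 93.78 %

93.78 %


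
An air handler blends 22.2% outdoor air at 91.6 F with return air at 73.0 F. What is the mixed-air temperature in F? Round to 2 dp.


T_mix = 73.0 + (22.2/100)*(91.6-73.0) = 77.13 F

77.13 F


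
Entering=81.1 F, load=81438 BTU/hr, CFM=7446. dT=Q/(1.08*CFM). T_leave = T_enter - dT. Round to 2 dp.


dT = 81438/(1.08*7446) = 10.1270
T_leave = 81.1 - 10.1270 = 70.97 F

70.97 F


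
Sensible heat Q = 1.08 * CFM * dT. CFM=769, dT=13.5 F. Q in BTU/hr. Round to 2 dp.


Q = 1.08 * 769 * 13.5 = 11212.02 BTU/hr

11212.02 BTU/hr


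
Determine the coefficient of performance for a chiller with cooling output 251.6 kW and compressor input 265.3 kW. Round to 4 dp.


COP = 251.6 / 265.3 = 0.9484

0.9484


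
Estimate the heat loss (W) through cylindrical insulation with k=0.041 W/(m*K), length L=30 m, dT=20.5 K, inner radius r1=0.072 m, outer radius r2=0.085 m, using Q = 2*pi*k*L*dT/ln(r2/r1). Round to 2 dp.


Q = 2*pi*0.041*30*20.5/ln(0.085/0.072) = 954.49 W

954.49 W


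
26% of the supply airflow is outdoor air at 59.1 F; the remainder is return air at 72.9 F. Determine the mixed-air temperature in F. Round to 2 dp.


T_mix = 0.26*59.1 + 0.74*72.9 = 69.31 F

69.31 F


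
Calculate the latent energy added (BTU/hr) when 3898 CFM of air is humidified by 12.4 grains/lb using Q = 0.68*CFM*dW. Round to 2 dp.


Q = 0.68 * 3898 * 12.4 = 32867.94 BTU/hr

32867.94 BTU/hr


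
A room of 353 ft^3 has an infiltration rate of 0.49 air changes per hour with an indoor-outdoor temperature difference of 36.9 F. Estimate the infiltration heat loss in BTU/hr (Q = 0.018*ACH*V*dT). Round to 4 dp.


Q = 0.018 * 0.49 * 353 * 36.9 = 114.8867 BTU/hr

114.8867 BTU/hr


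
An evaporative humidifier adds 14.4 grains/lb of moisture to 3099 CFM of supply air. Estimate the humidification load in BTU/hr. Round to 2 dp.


Q = 0.68 * 3099 * 14.4 = 30345.41 BTU/hr

30345.41 BTU/hr


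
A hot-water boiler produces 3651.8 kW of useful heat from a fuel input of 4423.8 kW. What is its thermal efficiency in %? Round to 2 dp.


eta = (3651.8/4423.8)*100 = 82.55 %

82.55 %


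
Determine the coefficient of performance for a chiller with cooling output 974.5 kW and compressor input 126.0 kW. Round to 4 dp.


COP = 974.5 / 126.0 = 7.7341

7.7341


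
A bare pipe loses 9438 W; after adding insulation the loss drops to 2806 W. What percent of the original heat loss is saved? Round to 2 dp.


Savings = ((9438-2806)/9438)*100 = 70.27 %

70.27 %


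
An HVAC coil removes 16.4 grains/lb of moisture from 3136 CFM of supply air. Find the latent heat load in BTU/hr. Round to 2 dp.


Q = 0.68 * 3136 * 16.4 = 34972.67 BTU/hr

34972.67 BTU/hr


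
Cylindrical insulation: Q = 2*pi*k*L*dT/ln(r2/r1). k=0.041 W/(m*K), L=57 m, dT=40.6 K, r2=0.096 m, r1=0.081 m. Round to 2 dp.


Q = 2*pi*0.041*57*40.6/ln(0.096/0.081) = 3508.92 W

3508.92 W


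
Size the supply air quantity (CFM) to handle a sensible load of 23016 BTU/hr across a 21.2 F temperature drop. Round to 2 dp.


CFM = 23016 / (1.08 * 21.2) = 1005.24

1005.24 CFM


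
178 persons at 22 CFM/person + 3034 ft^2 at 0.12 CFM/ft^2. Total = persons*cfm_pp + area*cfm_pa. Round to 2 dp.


Total = 178*22 + 3034*0.12 = 4280.08 CFM

4280.08 CFM


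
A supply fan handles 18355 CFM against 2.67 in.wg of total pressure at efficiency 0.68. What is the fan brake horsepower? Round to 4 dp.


BHP = 18355 * 2.67 / (6356 * 0.68) = 11.3390 hp

11.3390 hp


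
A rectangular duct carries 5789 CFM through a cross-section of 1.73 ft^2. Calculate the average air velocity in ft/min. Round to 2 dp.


V = 5789 / 1.73 = 3346.24 ft/min

3346.24 ft/min


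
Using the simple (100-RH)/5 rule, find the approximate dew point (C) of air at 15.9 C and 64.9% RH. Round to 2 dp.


Td = 15.9 - (100-64.9)/5 = 8.88 C

8.88 C


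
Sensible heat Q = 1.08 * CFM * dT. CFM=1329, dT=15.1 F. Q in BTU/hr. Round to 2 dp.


Q = 1.08 * 1329 * 15.1 = 21673.33 BTU/hr

21673.33 BTU/hr


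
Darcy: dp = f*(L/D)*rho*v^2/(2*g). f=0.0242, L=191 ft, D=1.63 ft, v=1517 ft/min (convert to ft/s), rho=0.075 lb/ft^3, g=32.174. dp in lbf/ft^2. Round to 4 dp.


v_fps = 1517/60 = 25.2833 ft/s
dp = 0.0242*(191/1.63)*0.075*25.2833^2/(2*32.174) = 2.1128 lbf/ft^2

2.1128 lbf/ft^2


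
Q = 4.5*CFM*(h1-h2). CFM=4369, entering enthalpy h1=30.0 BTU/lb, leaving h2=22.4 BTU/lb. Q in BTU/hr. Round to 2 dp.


Q = 4.5 * 4369 * (30.0 - 22.4) = 149419.80 BTU/hr

149419.80 BTU/hr


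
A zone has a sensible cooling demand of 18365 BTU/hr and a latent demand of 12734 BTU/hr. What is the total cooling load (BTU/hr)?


Qt = 18365 + 12734 = 31099 BTU/hr

31099 BTU/hr


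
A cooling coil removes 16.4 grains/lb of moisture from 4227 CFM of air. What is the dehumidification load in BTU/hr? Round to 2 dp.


Q = 0.68 * 4227 * 16.4 = 47139.50 BTU/hr

47139.50 BTU/hr


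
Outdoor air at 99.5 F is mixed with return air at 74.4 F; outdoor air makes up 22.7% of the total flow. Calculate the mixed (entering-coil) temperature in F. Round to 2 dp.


T_mix = 74.4 + (22.7/100)*(99.5-74.4) = 80.10 F

80.10 F


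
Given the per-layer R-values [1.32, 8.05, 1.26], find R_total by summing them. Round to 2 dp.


R_total = 1.32 + 8.05 + 1.26 = 10.63

10.63


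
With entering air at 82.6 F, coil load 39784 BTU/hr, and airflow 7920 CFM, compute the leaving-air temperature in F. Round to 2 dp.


dT = 39784/(1.08*7920) = 4.6511
T_leave = 82.6 - 4.6511 = 77.95 F

77.95 F


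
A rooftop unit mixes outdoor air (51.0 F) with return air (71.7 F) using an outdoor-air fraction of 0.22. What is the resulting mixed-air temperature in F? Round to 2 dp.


T_mix = 0.22*51.0 + 0.78*71.7 = 67.15 F

67.15 F


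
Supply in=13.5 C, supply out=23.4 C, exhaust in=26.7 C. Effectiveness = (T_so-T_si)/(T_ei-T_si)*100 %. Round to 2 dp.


eff = (23.4-13.5)/(26.7-13.5)*100 = 75.00 %

75.00 %


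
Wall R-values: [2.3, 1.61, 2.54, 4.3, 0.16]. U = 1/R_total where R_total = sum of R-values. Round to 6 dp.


R_total = 2.3 + 1.61 + 2.54 + 4.3 + 0.16 = 10.91
U = 1/10.91 = 0.091659

0.091659


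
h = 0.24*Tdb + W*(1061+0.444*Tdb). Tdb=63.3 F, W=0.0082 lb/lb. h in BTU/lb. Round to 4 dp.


h = 0.24*63.3 + 0.0082*(1061+0.444*63.3) = 24.1227 BTU/lb

24.1227 BTU/lb


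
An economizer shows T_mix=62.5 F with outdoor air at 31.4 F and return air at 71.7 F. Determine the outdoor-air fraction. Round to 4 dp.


frac = (62.5 - 71.7) / (31.4 - 71.7) = 0.2283

0.2283


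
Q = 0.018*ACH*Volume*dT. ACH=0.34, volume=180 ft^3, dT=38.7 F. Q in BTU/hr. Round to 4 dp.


Q = 0.018 * 0.34 * 180 * 38.7 = 42.6319 BTU/hr

42.6319 BTU/hr


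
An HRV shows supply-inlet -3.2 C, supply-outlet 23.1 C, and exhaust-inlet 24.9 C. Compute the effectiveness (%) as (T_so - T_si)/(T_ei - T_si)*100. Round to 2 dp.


eff = (23.1-(-3.2))/(24.9-(-3.2))*100 = 93.59 %

93.59 %


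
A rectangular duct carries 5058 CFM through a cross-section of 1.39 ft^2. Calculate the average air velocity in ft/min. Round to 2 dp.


V = 5058 / 1.39 = 3638.85 ft/min

3638.85 ft/min


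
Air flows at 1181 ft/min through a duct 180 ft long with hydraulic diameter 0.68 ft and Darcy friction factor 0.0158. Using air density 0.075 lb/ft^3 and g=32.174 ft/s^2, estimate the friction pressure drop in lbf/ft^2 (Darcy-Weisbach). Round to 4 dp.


v_fps = 1181/60 = 19.6833 ft/s
dp = 0.0158*(180/0.68)*0.075*19.6833^2/(2*32.174) = 1.8886 lbf/ft^2

1.8886 lbf/ft^2


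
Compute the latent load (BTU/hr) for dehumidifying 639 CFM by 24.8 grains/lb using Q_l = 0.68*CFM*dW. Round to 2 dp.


Q = 0.68 * 639 * 24.8 = 10776.10 BTU/hr

10776.10 BTU/hr


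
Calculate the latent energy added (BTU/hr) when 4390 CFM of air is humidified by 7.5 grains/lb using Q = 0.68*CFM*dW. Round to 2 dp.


Q = 0.68 * 4390 * 7.5 = 22389.00 BTU/hr

22389.00 BTU/hr


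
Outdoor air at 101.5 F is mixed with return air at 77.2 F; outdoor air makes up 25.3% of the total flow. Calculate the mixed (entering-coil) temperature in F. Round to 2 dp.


T_mix = 77.2 + (25.3/100)*(101.5-77.2) = 83.35 F

83.35 F


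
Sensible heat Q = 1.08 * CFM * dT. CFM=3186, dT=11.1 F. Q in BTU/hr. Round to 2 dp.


Q = 1.08 * 3186 * 11.1 = 38193.77 BTU/hr

38193.77 BTU/hr


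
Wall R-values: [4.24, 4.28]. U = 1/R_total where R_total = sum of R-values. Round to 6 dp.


R_total = 4.24 + 4.28 = 8.52
U = 1/8.52 = 0.117371

0.117371


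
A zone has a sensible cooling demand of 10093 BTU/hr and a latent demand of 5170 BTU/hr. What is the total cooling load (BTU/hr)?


Qt = 10093 + 5170 = 15263 BTU/hr

15263 BTU/hr


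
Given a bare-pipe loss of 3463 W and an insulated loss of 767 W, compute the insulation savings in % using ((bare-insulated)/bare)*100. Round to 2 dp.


Savings = ((3463-767)/3463)*100 = 77.85 %

77.85 %


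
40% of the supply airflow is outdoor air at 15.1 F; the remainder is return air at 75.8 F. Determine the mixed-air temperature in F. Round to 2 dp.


T_mix = 0.4*15.1 + 0.6*75.8 = 51.52 F

51.52 F


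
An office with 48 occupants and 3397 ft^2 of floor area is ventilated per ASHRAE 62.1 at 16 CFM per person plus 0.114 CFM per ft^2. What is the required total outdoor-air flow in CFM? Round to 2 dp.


Total = 48*16 + 3397*0.114 = 1155.26 CFM

1155.26 CFM


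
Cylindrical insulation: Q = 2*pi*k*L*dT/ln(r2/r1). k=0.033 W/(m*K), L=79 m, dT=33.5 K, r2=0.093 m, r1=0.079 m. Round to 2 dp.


Q = 2*pi*0.033*79*33.5/ln(0.093/0.079) = 3363.37 W

3363.37 W


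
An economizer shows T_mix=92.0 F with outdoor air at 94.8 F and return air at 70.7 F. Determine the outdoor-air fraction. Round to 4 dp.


frac = (92.0 - 70.7) / (94.8 - 70.7) = 0.8838

0.8838


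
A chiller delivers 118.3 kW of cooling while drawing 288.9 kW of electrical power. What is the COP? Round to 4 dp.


COP = 118.3 / 288.9 = 0.4095

0.4095


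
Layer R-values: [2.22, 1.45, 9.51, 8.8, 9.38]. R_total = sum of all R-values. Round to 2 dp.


R_total = 2.22 + 1.45 + 9.51 + 8.8 + 9.38 = 31.36

31.36


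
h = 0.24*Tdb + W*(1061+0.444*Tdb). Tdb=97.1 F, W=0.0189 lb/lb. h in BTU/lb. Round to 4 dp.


h = 0.24*97.1 + 0.0189*(1061+0.444*97.1) = 44.1717 BTU/lb

44.1717 BTU/lb


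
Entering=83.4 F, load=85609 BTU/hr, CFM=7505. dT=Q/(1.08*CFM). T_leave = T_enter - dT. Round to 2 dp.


dT = 85609/(1.08*7505) = 10.5620
T_leave = 83.4 - 10.5620 = 72.84 F

72.84 F


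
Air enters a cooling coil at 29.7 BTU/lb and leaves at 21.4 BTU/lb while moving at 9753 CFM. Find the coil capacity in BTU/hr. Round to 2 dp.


Q = 4.5 * 9753 * (29.7 - 21.4) = 364274.55 BTU/hr

364274.55 BTU/hr


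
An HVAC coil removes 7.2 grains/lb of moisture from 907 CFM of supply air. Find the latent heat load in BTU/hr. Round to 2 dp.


Q = 0.68 * 907 * 7.2 = 4440.67 BTU/hr

4440.67 BTU/hr


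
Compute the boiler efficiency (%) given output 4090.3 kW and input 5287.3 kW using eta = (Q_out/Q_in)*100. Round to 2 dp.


eta = (4090.3/5287.3)*100 = 77.36 %

77.36 %


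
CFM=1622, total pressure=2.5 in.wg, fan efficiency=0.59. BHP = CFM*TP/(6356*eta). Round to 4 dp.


BHP = 1622 * 2.5 / (6356 * 0.59) = 1.0813 hp

1.0813 hp


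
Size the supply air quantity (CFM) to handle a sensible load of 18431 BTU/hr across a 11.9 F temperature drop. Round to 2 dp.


CFM = 18431 / (1.08 * 11.9) = 1434.10

1434.10 CFM
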